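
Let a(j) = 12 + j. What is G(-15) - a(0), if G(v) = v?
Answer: -27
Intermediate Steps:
G(-15) - a(0) = -15 - (12 + 0) = -15 - 1*12 = -15 - 12 = -27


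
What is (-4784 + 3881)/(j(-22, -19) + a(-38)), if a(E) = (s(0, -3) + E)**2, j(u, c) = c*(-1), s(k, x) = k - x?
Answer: -903/1244 ≈ -0.72588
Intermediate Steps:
j(u, c) = -c
a(E) = (3 + E)**2 (a(E) = ((0 - 1*(-3)) + E)**2 = ((0 + 3) + E)**2 = (3 + E)**2)
(-4784 + 3881)/(j(-22, -19) + a(-38)) = (-4784 + 3881)/(-1*(-19) + (3 - 38)**2) = -903/(19 + (-35)**2) = -903/(19 + 1225) = -903/1244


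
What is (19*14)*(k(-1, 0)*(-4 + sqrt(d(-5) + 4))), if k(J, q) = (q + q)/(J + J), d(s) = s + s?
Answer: 0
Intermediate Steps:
d(s) = 2*s
k(J, q) = q/J (k(J, q) = (2*q)/((2*J)) = (2*q)*(1/(2*J)) = q/J)
(19*14)*(k(-1, 0)*(-4 + sqrt(d(-5) + 4))) = (19*14)*((0/(-1))*(-4 + sqrt(2*(-5) + 4))) = 266*((0*(-1))*(-4 + sqrt(-10 + 4))) = 266*(0*(-4 + sqrt(-6))) = 266*(0*(-4 + I*sqrt(6))) = 266*0 = 0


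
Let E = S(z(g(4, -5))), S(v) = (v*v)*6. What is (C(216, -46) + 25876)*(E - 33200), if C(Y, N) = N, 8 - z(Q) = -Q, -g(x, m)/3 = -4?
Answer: -795564000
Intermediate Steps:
g(x, m) = 12 (g(x, m) = -3*(-4) = 12)
z(Q) = 8 + Q (z(Q) = 8 - (-1)*Q = 8 + Q)
S(v) = 6*v**2 (S(v) = v**2*6 = 6*v**2)
E = 2400 (E = 6*(8 + 12)**2 = 6*20**2 = 6*400 = 2400)
(C(216, -46) + 25876)*(E - 33200) = (-46 + 25876)*(2400 - 33200) = 25830*(-30800) = -795564000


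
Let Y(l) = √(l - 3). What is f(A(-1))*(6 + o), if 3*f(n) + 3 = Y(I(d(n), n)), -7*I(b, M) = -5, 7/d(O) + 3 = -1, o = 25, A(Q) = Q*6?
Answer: -31 + 124*I*√7/21 ≈ -31.0 + 15.623*I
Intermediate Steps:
A(Q) = 6*Q
d(O) = -7/4 (d(O) = 7/(-3 - 1) = 7/(-4) = 7*(-¼) = -7/4)
I(b, M) = 5/7 (I(b, M) = -⅐*(-5) = 5/7)
Y(l) = √(-3 + l)
f(n) = -1 + 4*I*√7/21 (f(n) = -1 + √(-3 + 5/7)/3 = -1 + √(-16/7)/3 = -1 + (4*I*√7/7)/3 = -1 + 4*I*√7/21)
f(A(-1))*(6 + o) = (-1 + 4*I*√7/21)*(6 + 25) = (-1 + 4*I*√7/21)*31 = -31 + 124*I*√7/21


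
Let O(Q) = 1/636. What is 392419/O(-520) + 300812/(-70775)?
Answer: 17663916904288/70775 ≈ 2.4958e+8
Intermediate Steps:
O(Q) = 1/636
392419/O(-520) + 300812/(-70775) = 392419/(1/636) + 300812/(-70775) = 392419*636 + 300812*(-1/70775) = 249578484 - 300812/70775 = 17663916904288/70775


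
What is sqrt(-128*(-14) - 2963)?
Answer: I*sqrt(1171) ≈ 34.22*I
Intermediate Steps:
sqrt(-128*(-14) - 2963) = sqrt(1792 - 2963) = sqrt(-1171) = I*sqrt(1171)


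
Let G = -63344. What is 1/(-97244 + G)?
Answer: -1/160588 ≈ -6.2271e-6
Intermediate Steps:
1/(-97244 + G) = 1/(-97244 - 63344) = 1/(-160588) = -1/160588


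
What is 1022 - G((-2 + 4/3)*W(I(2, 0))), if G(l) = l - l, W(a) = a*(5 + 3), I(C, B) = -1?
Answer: 1022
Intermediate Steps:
W(a) = 8*a (W(a) = a*8 = 8*a)
G(l) = 0
1022 - G((-2 + 4/3)*W(I(2, 0))) = 1022 - 1*0 = 1022 + 0 = 1022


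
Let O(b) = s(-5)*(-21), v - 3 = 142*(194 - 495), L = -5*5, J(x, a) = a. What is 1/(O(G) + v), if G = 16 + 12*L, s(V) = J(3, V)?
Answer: -1/42634 ≈ -2.3455e-5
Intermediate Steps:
L = -25
s(V) = V
v = -42739 (v = 3 + 142*(194 - 495) = 3 + 142*(-301) = 3 - 42742 = -42739)
G = -284 (G = 16 + 12*(-25) = 16 - 300 = -284)
O(b) = 105 (O(b) = -5*(-21) = 105)
1/(O(G) + v) = 1/(105 - 42739) = 1/(-42634) = -1/42634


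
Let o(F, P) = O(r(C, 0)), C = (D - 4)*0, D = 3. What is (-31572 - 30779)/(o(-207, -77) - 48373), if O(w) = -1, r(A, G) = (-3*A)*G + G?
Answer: 62351/48374 ≈ 1.2889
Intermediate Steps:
C = 0 (C = (3 - 4)*0 = -1*0 = 0)
r(A, G) = G - 3*A*G (r(A, G) = -3*A*G + G = G - 3*A*G)
o(F, P) = -1
(-31572 - 30779)/(o(-207, -77) - 48373) = (-31572 - 30779)/(-1 - 48373) = -62351/(-48374) = -62351*(-1/48374) = 62351/48374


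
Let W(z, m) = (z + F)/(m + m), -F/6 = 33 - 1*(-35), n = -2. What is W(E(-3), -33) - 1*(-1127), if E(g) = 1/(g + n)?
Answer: 373951/330 ≈ 1133.2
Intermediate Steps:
F = -408 (F = -6*(33 - 1*(-35)) = -6*(33 + 35) = -6*68 = -408)
E(g) = 1/(-2 + g) (E(g) = 1/(g - 2) = 1/(-2 + g))
W(z, m) = (-408 + z)/(2*m) (W(z, m) = (z - 408)/(m + m) = (-408 + z)/((2*m)) = (-408 + z)*(1/(2*m)) = (-408 + z)/(2*m))
W(E(-3), -33) - 1*(-1127) = (½)*(-408 + 1/(-2 - 3))/(-33) - 1*(-1127) = (½)*(-1/33)*(-408 + 1/(-5)) + 1127 = (½)*(-1/33)*(-408 - ⅕) + 1127 = (½)*(-1/33)*(-2041/5) + 1127 = 2041/330 + 1127 = 373951/330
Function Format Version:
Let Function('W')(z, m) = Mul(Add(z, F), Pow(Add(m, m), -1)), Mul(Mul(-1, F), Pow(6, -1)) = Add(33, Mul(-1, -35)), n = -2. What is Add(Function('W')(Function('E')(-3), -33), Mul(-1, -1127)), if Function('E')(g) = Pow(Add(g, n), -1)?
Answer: Rational(373951, 330) ≈ 1133.2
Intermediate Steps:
F = -408 (F = Mul(-6, Add(33, Mul(-1, -35))) = Mul(-6, Add(33, 35)) = Mul(-6, 68) = -408)
Function('E')(g) = Pow(Add(-2, g), -1) (Function('E')(g) = Pow(Add(g, -2), -1) = Pow(Add(-2, g), -1))
Function('W')(z, m) = Mul(Rational(1, 2), Pow(m, -1), Add(-408, z)) (Function('W')(z, m) = Mul(Add(z, -408), Pow(Add(m, m), -1)) = Mul(Add(-408, z), Pow(Mul(2, m), -1)) = Mul(Add(-408, z), Mul(Rational(1, 2), Pow(m, -1))) = Mul(Rational(1, 2), Pow(m, -1), Add(-408, z)))
Add(Function('W')(Function('E')(-3), -33), Mul(-1, -1127)) = Add(Mul(Rational(1, 2), Pow(-33, -1), Add(-408, Pow(Add(-2, -3), -1))), Mul(-1, -1127)) = Add(Mul(Rational(1, 2), Rational(-1, 33), Add(-408, Pow(-5, -1))), 1127) = Add(Mul(Rational(1, 2), Rational(-1, 33), Add(-408, Rational(-1, 5))), 1127) = Add(Mul(Rational(1, 2), Rational(-1, 33), Rational(-2041, 5)), 1127) = Add(Rational(2041, 330), 1127) = Rational(373951, 330)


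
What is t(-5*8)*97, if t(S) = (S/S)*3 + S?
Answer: -3589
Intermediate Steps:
t(S) = 3 + S (t(S) = 1*3 + S = 3 + S)
t(-5*8)*97 = (3 - 5*8)*97 = (3 - 40)*97 = -37*97 = -3589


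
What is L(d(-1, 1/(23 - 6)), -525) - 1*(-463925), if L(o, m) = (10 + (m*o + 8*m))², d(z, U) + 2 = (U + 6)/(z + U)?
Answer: 133472025/256 ≈ 5.2138e+5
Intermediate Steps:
d(z, U) = -2 + (6 + U)/(U + z) (d(z, U) = -2 + (U + 6)/(z + U) = -2 + (6 + U)/(U + z))
L(o, m) = (10 + 8*m + m*o)² (L(o, m) = (10 + (8*m + m*o))² = (10 + 8*m + m*o)²)
L(d(-1, 1/(23 - 6)), -525) - 1*(-463925) = (10 + 8*(-525) - 525*(6 - 1/(23 - 6) - 2*(-1))/(1/(23 - 6) - 1))² - 1*(-463925) = (10 - 4200 - 525*(6 - 1/17 + 2)/(1/17 - 1))² + 463925 = (10 - 4200 - 525*(6 - 1*1/17 + 2)/(1/17 - 1))² + 463925 = (10 - 4200 - 525*(6 - 1/17 + 2)/(-16/17))² + 463925 = (10 - 4200 - (-8925)*135/(16*17))² + 463925 = (10 - 4200 - 525*(-135/16))² + 463925 = (10 - 4200 + 70875/16)² + 463925 = (3835/16)² + 463925 = 14707225/256 + 463925 = 133472025/256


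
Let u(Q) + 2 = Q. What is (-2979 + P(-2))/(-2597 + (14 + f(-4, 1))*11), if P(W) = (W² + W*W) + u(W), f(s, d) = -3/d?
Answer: 2975/2476 ≈ 1.2015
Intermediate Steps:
u(Q) = -2 + Q
P(W) = -2 + W + 2*W² (P(W) = (W² + W*W) + (-2 + W) = (W² + W²) + (-2 + W) = 2*W² + (-2 + W) = -2 + W + 2*W²)
(-2979 + P(-2))/(-2597 + (14 + f(-4, 1))*11) = (-2979 + (-2 - 2 + 2*(-2)²))/(-2597 + (14 - 3/1)*11) = (-2979 + (-2 - 2 + 2*4))/(-2597 + (14 - 3*1)*11) = (-2979 + (-2 - 2 + 8))/(-2597 + (14 - 3)*11) = (-2979 + 4)/(-2597 + 11*11) = -2975/(-2597 + 121) = -2975/(-2476) = -2975*(-1/2476) = 2975/2476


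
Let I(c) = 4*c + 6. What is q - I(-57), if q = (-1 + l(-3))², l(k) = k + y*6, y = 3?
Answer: 418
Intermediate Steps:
l(k) = 18 + k (l(k) = k + 3*6 = k + 18 = 18 + k)
I(c) = 6 + 4*c
q = 196 (q = (-1 + (18 - 3))² = (-1 + 15)² = 14² = 196)
q - I(-57) = 196 - (6 + 4*(-57)) = 196 - (6 - 228) = 196 - 1*(-222) = 196 + 222 = 418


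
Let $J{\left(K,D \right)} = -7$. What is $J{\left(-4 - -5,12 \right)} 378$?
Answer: $-2646$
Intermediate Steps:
$J{\left(-4 - -5,12 \right)} 378 = \left(-7\right) 378 = -2646$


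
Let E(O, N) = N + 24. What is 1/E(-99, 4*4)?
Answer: 1/40 ≈ 0.025000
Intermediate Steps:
E(O, N) = 24 + N
1/E(-99, 4*4) = 1/(24 + 4*4) = 1/(24 + 16) = 1/40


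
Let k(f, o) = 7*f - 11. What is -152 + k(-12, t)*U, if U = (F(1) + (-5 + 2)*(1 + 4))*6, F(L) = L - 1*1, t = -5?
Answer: 8398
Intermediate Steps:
F(L) = -1 + L (F(L) = L - 1 = -1 + L)
U = -90 (U = ((-1 + 1) + (-5 + 2)*(1 + 4))*6 = (0 - 3*5)*6 = (0 - 15)*6 = -15*6 = -90)
k(f, o) = -11 + 7*f
-152 + k(-12, t)*U = -152 + (-11 + 7*(-12))*(-90) = -152 + (-11 - 84)*(-90) = -152 - 95*(-90) = -152 + 8550 = 8398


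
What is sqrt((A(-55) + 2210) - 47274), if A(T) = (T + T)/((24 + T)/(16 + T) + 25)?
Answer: I*sqrt(11402676511)/503 ≈ 212.29*I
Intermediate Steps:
A(T) = 2*T/(25 + (24 + T)/(16 + T)) (A(T) = (2*T)/((24 + T)/(16 + T) + 25) = (2*T)/(25 + (24 + T)/(16 + T)) = 2*T/(25 + (24 + T)/(16 + T)))
sqrt((A(-55) + 2210) - 47274) = sqrt((-55*(16 - 55)/(212 + 13*(-55)) + 2210) - 47274) = sqrt((-55*(-39)/(212 - 715) + 2210) - 47274) = sqrt((-55*(-39)/(-503) + 2210) - 47274) = sqrt((-55*(-1/503)*(-39) + 2210) - 47274) = sqrt((-2145/503 + 2210) - 47274) = sqrt(1109485/503 - 47274) = sqrt(-22669337/503) = I*sqrt(11402676511)/503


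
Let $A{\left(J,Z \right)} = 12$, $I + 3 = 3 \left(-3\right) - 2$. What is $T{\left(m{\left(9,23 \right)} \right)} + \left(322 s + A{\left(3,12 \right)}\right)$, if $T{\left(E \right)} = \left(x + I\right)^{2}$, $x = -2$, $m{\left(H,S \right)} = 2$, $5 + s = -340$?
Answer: $-110822$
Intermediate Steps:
$s = -345$ ($s = -5 - 340 = -345$)
$I = -14$ ($I = -3 + \left(3 \left(-3\right) - 2\right) = -3 - 11 = -14$)
$T{\left(E \right)} = 256$ ($T{\left(E \right)} = \left(-2 - 14\right)^{2} = \left(-16\right)^{2} = 256$)
$T{\left(m{\left(9,23 \right)} \right)} + \left(322 s + A{\left(3,12 \right)}\right) = 256 + \left(322 \left(-345\right) + 12\right) = 256 + \left(-111090 + 12\right) = 256 - 111078 = -110822$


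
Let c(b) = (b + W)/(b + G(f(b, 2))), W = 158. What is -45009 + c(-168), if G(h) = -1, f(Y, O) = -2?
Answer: -7606511/169 ≈ -45009.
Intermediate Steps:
c(b) = (158 + b)/(-1 + b) (c(b) = (b + 158)/(b - 1) = (158 + b)/(-1 + b))
-45009 + c(-168) = -45009 + (158 - 168)/(-1 - 168) = -45009 - 10/(-169) = -45009 - 1/169*(-10) = -45009 + 10/169 = -7606511/169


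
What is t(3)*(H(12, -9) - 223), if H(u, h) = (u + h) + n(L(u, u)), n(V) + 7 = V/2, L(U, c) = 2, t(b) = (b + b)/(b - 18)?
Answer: 452/5 ≈ 90.400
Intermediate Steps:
t(b) = 2*b/(-18 + b) (t(b) = (2*b)/(-18 + b) = 2*b/(-18 + b))
n(V) = -7 + V/2
H(u, h) = -6 + h + u (H(u, h) = (u + h) + (-7 + (1/2)*2) = (h + u) + (-7 + 1) = (h + u) - 6 = -6 + h + u)
t(3)*(H(12, -9) - 223) = (2*3/(-18 + 3))*((-6 - 9 + 12) - 223) = (2*3/(-15))*(-3 - 223) = (2*3*(-1/15))*(-226) = -2/5*(-226) = 452/5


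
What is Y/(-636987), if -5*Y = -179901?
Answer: -59967/1061645 ≈ -0.056485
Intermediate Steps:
Y = 179901/5 (Y = -⅕*(-179901) = 179901/5 ≈ 35980.)
Y/(-636987) = (179901/5)/(-636987) = (179901/5)*(-1/636987) = -59967/1061645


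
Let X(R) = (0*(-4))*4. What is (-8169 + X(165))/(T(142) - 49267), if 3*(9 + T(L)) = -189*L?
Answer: 8169/58222 ≈ 0.14031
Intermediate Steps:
X(R) = 0 (X(R) = 0*4 = 0)
T(L) = -9 - 63*L (T(L) = -9 + (-189*L)/3 = -9 - 63*L)
(-8169 + X(165))/(T(142) - 49267) = (-8169 + 0)/((-9 - 63*142) - 49267) = -8169/((-9 - 8946) - 49267) = -8169/(-8955 - 49267) = -8169/(-58222) = -8169*(-1/58222) = 8169/58222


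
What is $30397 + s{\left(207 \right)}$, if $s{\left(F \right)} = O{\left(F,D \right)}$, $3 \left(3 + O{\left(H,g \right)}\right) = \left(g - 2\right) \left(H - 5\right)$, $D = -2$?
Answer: $\frac{90374}{3} \approx 30125.0$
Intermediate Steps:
$O{\left(H,g \right)} = -3 + \frac{\left(-5 + H\right) \left(-2 + g\right)}{3}$ ($O{\left(H,g \right)} = -3 + \frac{\left(g - 2\right) \left(H - 5\right)}{3} = -3 + \frac{\left(-2 + g\right) \left(-5 + H\right)}{3} = -3 + \frac{\left(-5 + H\right) \left(-2 + g\right)}{3}$)
$s{\left(F \right)} = \frac{11}{3} - \frac{4 F}{3}$ ($s{\left(F \right)} = \frac{1}{3} - - \frac{10}{3} - \frac{2 F}{3} + \frac{1}{3} F \left(-2\right) = \frac{1}{3} + \frac{10}{3} - \frac{2 F}{3} - \frac{2 F}{3} = \frac{11}{3} - \frac{4 F}{3}$)
$30397 + s{\left(207 \right)} = 30397 + \left(\frac{11}{3} - 276\right) = 30397 - \frac{817}{3} = \frac{90374}{3}$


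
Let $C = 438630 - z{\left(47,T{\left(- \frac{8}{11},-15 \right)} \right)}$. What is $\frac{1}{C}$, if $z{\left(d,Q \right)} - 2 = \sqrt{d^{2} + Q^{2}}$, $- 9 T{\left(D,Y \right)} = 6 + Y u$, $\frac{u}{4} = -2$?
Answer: $\frac{438628}{192394519979} + \frac{\sqrt{2405}}{192394519979} \approx 2.2801 \cdot 10^{-6}$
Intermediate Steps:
$u = -8$ ($u = 4 \left(-2\right) = -8$)
$T{\left(D,Y \right)} = - \frac{2}{3} + \frac{8 Y}{9}$ ($T{\left(D,Y \right)} = - \frac{6 + Y \left(-8\right)}{9} = - \frac{6 - 8 Y}{9} = - \frac{2}{3} + \frac{8 Y}{9}$)
$z{\left(d,Q \right)} = 2 + \sqrt{Q^{2} + d^{2}}$ ($z{\left(d,Q \right)} = 2 + \sqrt{d^{2} + Q^{2}} = 2 + \sqrt{Q^{2} + d^{2}}$)
$C = 438628 - \sqrt{2405}$ ($C = 438630 - \left(2 + \sqrt{\left(- \frac{2}{3} + \frac{8}{9} \left(-15\right)\right)^{2} + 47^{2}}\right) = 438630 - \left(2 + \sqrt{\left(- \frac{2}{3} - \frac{40}{3}\right)^{2} + 2209}\right) = 438630 - \left(2 + \sqrt{\left(-14\right)^{2} + 2209}\right) = 438630 - \left(2 + \sqrt{196 + 2209}\right) = 438630 - \left(2 + \sqrt{2405}\right) = 438628 - \sqrt{2405} \approx 4.3858 \cdot 10^{5}$)
$\frac{1}{C} = \frac{1}{438628 - \sqrt{2405}}$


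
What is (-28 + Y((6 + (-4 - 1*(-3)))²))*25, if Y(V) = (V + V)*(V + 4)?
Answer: 35550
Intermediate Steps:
Y(V) = 2*V*(4 + V) (Y(V) = (2*V)*(4 + V) = 2*V*(4 + V))
(-28 + Y((6 + (-4 - 1*(-3)))²))*25 = (-28 + 2*(6 + (-4 - 1*(-3)))²*(4 + (6 + (-4 - 1*(-3)))²))*25 = (-28 + 2*(6 + (-4 + 3))²*(4 + (6 + (-4 + 3))²))*25 = (-28 + 2*(6 - 1)²*(4 + (6 - 1)²))*25 = (-28 + 2*5²*(4 + 5²))*25 = (-28 + 2*25*(4 + 25))*25 = (-28 + 2*25*29)*25 = (-28 + 1450)*25 = 1422*25 = 35550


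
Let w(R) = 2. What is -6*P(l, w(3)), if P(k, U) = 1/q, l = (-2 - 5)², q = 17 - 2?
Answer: -⅖ ≈ -0.40000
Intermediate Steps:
q = 15
l = 49 (l = (-7)² = 49)
P(k, U) = 1/15
-6*P(l, w(3)) = -6*1/15 = -⅖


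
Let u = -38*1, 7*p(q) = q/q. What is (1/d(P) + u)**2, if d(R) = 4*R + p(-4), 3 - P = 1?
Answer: 4661281/3249 ≈ 1434.7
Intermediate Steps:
p(q) = 1/7 (p(q) = (q/q)/7 = (1/7)*1 = 1/7)
P = 2 (P = 3 - 1*1 = 3 - 1 = 2)
d(R) = 1/7 + 4*R (d(R) = 4*R + 1/7 = 1/7 + 4*R)
u = -38
(1/d(P) + u)**2 = (1/(1/7 + 4*2) - 38)**2 = (1/(1/7 + 8) - 38)**2 = (1/(57/7) - 38)**2 = (7/57 - 38)**2 = (-2159/57)**2 = 4661281/3249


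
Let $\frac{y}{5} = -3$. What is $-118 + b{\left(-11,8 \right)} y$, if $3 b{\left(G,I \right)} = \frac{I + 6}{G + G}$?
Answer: $- \frac{1263}{11} \approx -114.82$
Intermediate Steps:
$y = -15$ ($y = 5 \left(-3\right) = -15$)
$b{\left(G,I \right)} = \frac{6 + I}{6 G}$ ($b{\left(G,I \right)} = \frac{\left(I + 6\right) \frac{1}{G + G}}{3} = \frac{\left(6 + I\right) \frac{1}{2 G}}{3} = \frac{\frac{1}{2} \frac{1}{G} \left(6 + I\right)}{3} = \frac{6 + I}{6 G}$)
$-118 + b{\left(-11,8 \right)} y = -118 + \frac{6 + 8}{6 \left(-11\right)} \left(-15\right) = -118 + \frac{1}{6} \left(- \frac{1}{11}\right) 14 \left(-15\right) = -118 - - \frac{35}{11} = -118 + \frac{35}{11} = - \frac{1263}{11}$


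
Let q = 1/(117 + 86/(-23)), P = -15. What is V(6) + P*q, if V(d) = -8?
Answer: -4237/521 ≈ -8.1324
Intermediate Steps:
q = 23/2605 (q = 1/(117 + 86*(-1/23)) = 1/(117 - 86/23) = 1/(2605/23) = 23/2605 ≈ 0.0088292)
V(6) + P*q = -8 - 15*23/2605 = -8 - 69/521 = -4237/521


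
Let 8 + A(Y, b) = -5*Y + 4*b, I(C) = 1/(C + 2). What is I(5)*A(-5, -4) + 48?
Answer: 337/7 ≈ 48.143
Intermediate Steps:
I(C) = 1/(2 + C)
A(Y, b) = -8 - 5*Y + 4*b (A(Y, b) = -8 + (-5*Y + 4*b) = -8 - 5*Y + 4*b)
I(5)*A(-5, -4) + 48 = (-8 - 5*(-5) + 4*(-4))/(2 + 5) + 48 = (-8 + 25 - 16)/7 + 48 = (1/7)*1 + 48 = 1/7 + 48 = 337/7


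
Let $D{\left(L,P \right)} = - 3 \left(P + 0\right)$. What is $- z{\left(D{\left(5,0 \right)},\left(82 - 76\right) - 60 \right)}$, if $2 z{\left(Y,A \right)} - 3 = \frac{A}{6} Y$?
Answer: $- \frac{3}{2} \approx -1.5$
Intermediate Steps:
$D{\left(L,P \right)} = - 3 P$
$z{\left(Y,A \right)} = \frac{3}{2} + \frac{A Y}{12}$ ($z{\left(Y,A \right)} = \frac{3}{2} + \frac{\frac{A}{6} Y}{2} = \frac{3}{2} + \frac{\frac{1}{6} A Y}{2} = \frac{3}{2} + \frac{A Y}{12}$)
$- z{\left(D{\left(5,0 \right)},\left(82 - 76\right) - 60 \right)} = - (\frac{3}{2} + \frac{\left(\left(82 - 76\right) - 60\right) \left(\left(-3\right) 0\right)}{12}) = - (\frac{3}{2} + \frac{1}{12} \left(6 - 60\right) 0) = - (\frac{3}{2} + \frac{1}{12} \left(-54\right) 0) = - (\frac{3}{2} + 0) = \left(-1\right) \frac{3}{2} = - \frac{3}{2}$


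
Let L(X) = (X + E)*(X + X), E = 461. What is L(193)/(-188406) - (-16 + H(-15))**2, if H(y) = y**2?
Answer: -1371669155/31401 ≈ -43682.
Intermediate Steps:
L(X) = 2*X*(461 + X) (L(X) = (X + 461)*(X + X) = (461 + X)*(2*X) = 2*X*(461 + X))
L(193)/(-188406) - (-16 + H(-15))**2 = (2*193*(461 + 193))/(-188406) - (-16 + (-15)**2)**2 = (2*193*654)*(-1/188406) - (-16 + 225)**2 = 252444*(-1/188406) - 1*209**2 = -42074/31401 - 1*43681 = -42074/31401 - 43681 = -1371669155/31401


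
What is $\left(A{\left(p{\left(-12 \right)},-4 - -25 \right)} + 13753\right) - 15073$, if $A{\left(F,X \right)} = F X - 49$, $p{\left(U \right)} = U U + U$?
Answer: $1403$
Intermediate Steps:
$p{\left(U \right)} = U + U^{2}$ ($p{\left(U \right)} = U^{2} + U = U + U^{2}$)
$A{\left(F,X \right)} = -49 + F X$
$\left(A{\left(p{\left(-12 \right)},-4 - -25 \right)} + 13753\right) - 15073 = \left(\left(-49 + - 12 \left(1 - 12\right) \left(-4 - -25\right)\right) + 13753\right) - 15073 = \left(\left(-49 + \left(-12\right) \left(-11\right) \left(-4 + 25\right)\right) + 13753\right) - 15073 = \left(\left(-49 + 132 \cdot 21\right) + 13753\right) - 15073 = \left(\left(-49 + 2772\right) + 13753\right) - 15073 = \left(2723 + 13753\right) - 15073 = 16476 - 15073 = 1403$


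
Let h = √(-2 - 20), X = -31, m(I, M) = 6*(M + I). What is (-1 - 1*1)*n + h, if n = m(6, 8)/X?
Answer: 168/31 + I*√22 ≈ 5.4194 + 4.6904*I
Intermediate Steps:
m(I, M) = 6*I + 6*M (m(I, M) = 6*(I + M) = 6*I + 6*M)
n = -84/31 (n = (6*6 + 6*8)/(-31) = (36 + 48)*(-1/31) = 84*(-1/31) = -84/31 ≈ -2.7097)
h = I*√22 (h = √(-22) = I*√22 ≈ 4.6904*I)
(-1 - 1*1)*n + h = (-1 - 1*1)*(-84/31) + I*√22 = (-1 - 1)*(-84/31) + I*√22 = -2*(-84/31) + I*√22 = 168/31 + I*√22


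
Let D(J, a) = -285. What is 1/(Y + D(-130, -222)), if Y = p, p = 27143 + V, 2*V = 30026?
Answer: 1/41871 ≈ 2.3883e-5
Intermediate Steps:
V = 15013 (V = (½)*30026 = 15013)
p = 42156 (p = 27143 + 15013 = 42156)
Y = 42156
1/(Y + D(-130, -222)) = 1/(42156 - 285) = 1/41871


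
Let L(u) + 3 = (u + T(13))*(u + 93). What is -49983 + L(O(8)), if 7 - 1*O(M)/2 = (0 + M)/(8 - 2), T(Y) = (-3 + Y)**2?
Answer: -345332/9 ≈ -38370.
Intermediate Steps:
O(M) = 14 - M/3 (O(M) = 14 - 2*(0 + M)/(8 - 2) = 14 - 2*M/6 = 14 - M/3)
L(u) = -3 + (93 + u)*(100 + u) (L(u) = -3 + (u + (-3 + 13)**2)*(u + 93) = -3 + (u + 10**2)*(93 + u) = -3 + (u + 100)*(93 + u) = -3 + (100 + u)*(93 + u) = -3 + (93 + u)*(100 + u))
-49983 + L(O(8)) = -49983 + (9297 + (14 - 1/3*8)**2 + 193*(14 - 1/3*8)) = -49983 + (9297 + (14 - 8/3)**2 + 193*(14 - 8/3)) = -49983 + (9297 + (34/3)**2 + 193*(34/3)) = -49983 + (9297 + 1156/9 + 6562/3) = -49983 + 104515/9 = -345332/9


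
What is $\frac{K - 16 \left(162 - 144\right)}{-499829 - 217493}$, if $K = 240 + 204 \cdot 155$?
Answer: $- \frac{15786}{358661} \approx -0.044014$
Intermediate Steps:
$K = 31860$ ($K = 240 + 31620 = 31860$)
$\frac{K - 16 \left(162 - 144\right)}{-499829 - 217493} = \frac{31860 - 16 \left(162 - 144\right)}{-499829 - 217493} = \frac{31860 - 288}{-717322} = \left(31860 - 288\right) \left(- \frac{1}{717322}\right) = 31572 \left(- \frac{1}{717322}\right) = - \frac{15786}{358661}$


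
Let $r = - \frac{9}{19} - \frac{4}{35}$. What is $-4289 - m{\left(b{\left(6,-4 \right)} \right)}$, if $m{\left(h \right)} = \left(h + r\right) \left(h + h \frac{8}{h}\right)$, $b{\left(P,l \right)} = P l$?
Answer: $- \frac{3113801}{665} \approx -4682.4$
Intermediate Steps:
$r = - \frac{391}{665}$ ($r = \left(-9\right) \frac{1}{19} - \frac{4}{35} = - \frac{9}{19} - \frac{4}{35} = - \frac{391}{665} \approx -0.58797$)
$m{\left(h \right)} = \left(8 + h\right) \left(- \frac{391}{665} + h\right)$ ($m{\left(h \right)} = \left(h - \frac{391}{665}\right) \left(h + h \frac{8}{h}\right) = \left(- \frac{391}{665} + h\right) \left(h + 8\right) = \left(- \frac{391}{665} + h\right) \left(8 + h\right) = \left(8 + h\right) \left(- \frac{391}{665} + h\right)$)
$-4289 - m{\left(b{\left(6,-4 \right)} \right)} = -4289 - \left(- \frac{3128}{665} + \left(6 \left(-4\right)\right)^{2} + \frac{4929 \cdot 6 \left(-4\right)}{665}\right) = -4289 - \left(- \frac{3128}{665} + \left(-24\right)^{2} + \frac{4929}{665} \left(-24\right)\right) = -4289 - \left(- \frac{3128}{665} + 576 - \frac{118296}{665}\right) = -4289 - \frac{261616}{665} = - \frac{3113801}{665}$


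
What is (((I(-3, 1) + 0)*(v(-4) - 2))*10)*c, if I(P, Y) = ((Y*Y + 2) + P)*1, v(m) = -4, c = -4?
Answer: 0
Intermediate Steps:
I(P, Y) = 2 + P + Y**2 (I(P, Y) = ((Y**2 + 2) + P)*1 = ((2 + Y**2) + P)*1 = (2 + P + Y**2)*1 = 2 + P + Y**2)
(((I(-3, 1) + 0)*(v(-4) - 2))*10)*c = ((((2 - 3 + 1**2) + 0)*(-4 - 2))*10)*(-4) = ((((2 - 3 + 1) + 0)*(-6))*10)*(-4) = (((0 + 0)*(-6))*10)*(-4) = ((0*(-6))*10)*(-4) = (0*10)*(-4) = 0*(-4) = 0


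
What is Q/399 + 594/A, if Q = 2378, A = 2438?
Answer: 3017285/486381 ≈ 6.2035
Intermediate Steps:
Q/399 + 594/A = 2378/399 + 594/2438 = 2378*(1/399) + 594*(1/2438) = 2378/399 + 297/1219 = 3017285/486381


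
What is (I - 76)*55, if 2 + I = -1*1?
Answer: -4345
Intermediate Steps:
I = -3 (I = -2 - 1*1 = -2 - 1 = -3)
(I - 76)*55 = (-3 - 76)*55 = -79*55 = -4345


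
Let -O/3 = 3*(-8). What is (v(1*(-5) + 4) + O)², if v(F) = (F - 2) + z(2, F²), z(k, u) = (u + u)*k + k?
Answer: 5625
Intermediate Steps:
z(k, u) = k + 2*k*u (z(k, u) = (2*u)*k + k = 2*k*u + k = k + 2*k*u)
v(F) = F + 4*F² (v(F) = (F - 2) + 2*(1 + 2*F²) = (-2 + F) + (2 + 4*F²) = F + 4*F²)
O = 72 (O = -9*(-8) = -3*(-24) = 72)
(v(1*(-5) + 4) + O)² = ((1*(-5) + 4)*(1 + 4*(1*(-5) + 4)) + 72)² = ((-5 + 4)*(1 + 4*(-5 + 4)) + 72)² = (-(1 + 4*(-1)) + 72)² = (-(1 - 4) + 72)² = (-1*(-3) + 72)² = (3 + 72)² = 75² = 5625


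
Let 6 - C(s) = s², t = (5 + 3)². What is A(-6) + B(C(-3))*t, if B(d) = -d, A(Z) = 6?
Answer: 198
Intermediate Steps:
t = 64 (t = 8² = 64)
C(s) = 6 - s²
A(-6) + B(C(-3))*t = 6 - (6 - 1*(-3)²)*64 = 6 - (6 - 1*9)*64 = 6 - (6 - 9)*64 = 6 - 1*(-3)*64 = 6 + 3*64 = 6 + 192 = 198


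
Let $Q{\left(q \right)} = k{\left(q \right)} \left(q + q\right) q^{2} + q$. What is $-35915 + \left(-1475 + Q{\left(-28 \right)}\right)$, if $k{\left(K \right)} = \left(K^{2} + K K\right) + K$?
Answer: $-67649578$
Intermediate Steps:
$k{\left(K \right)} = K + 2 K^{2}$ ($k{\left(K \right)} = \left(K^{2} + K^{2}\right) + K = 2 K^{2} + K = K + 2 K^{2}$)
$Q{\left(q \right)} = q + 2 q^{4} \left(1 + 2 q\right)$ ($Q{\left(q \right)} = q \left(1 + 2 q\right) \left(q + q\right) q^{2} + q = q \left(1 + 2 q\right) 2 q q^{2} + q = 2 q^{2} \left(1 + 2 q\right) q^{2} + q = 2 q^{4} \left(1 + 2 q\right) + q = q + 2 q^{4} \left(1 + 2 q\right)$)
$-35915 + \left(-1475 + Q{\left(-28 \right)}\right) = -35915 + \left(-1475 + \left(-28 + 2 \left(-28\right)^{4} + 4 \left(-28\right)^{5}\right)\right) = -35915 + \left(-1475 + \left(-28 + 2 \cdot 614656 + 4 \left(-17210368\right)\right)\right) = -35915 - 67613663 = -67649578$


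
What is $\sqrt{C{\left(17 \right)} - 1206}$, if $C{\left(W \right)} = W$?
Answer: $i \sqrt{1189} \approx 34.482 i$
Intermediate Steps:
$\sqrt{C{\left(17 \right)} - 1206} = \sqrt{17 - 1206} = \sqrt{-1189} = i \sqrt{1189}$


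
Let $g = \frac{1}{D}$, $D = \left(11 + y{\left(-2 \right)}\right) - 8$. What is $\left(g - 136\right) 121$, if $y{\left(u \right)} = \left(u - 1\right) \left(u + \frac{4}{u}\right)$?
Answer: $- \frac{246719}{15} \approx -16448.0$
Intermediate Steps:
$y{\left(u \right)} = \left(-1 + u\right) \left(u + \frac{4}{u}\right)$
$D = 15$ ($D = \left(11 + \left(4 + \left(-2\right)^{2} - -2 - \frac{4}{-2}\right)\right) - 8 = \left(11 + \left(4 + 4 + 2 - -2\right)\right) - 8 = \left(11 + \left(4 + 4 + 2 + 2\right)\right) - 8 = \left(11 + 12\right) - 8 = 23 - 8 = 15$)
$g = \frac{1}{15} \approx 0.066667$
$\left(g - 136\right) 121 = \left(\frac{1}{15} - 136\right) 121 = \left(- \frac{2039}{15}\right) 121 = - \frac{246719}{15}$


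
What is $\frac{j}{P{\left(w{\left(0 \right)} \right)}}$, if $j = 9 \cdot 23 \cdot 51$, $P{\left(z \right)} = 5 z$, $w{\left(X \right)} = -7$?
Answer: $- \frac{10557}{35} \approx -301.63$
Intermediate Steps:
$j = 10557$ ($j = 207 \cdot 51 = 10557$)
$\frac{j}{P{\left(w{\left(0 \right)} \right)}} = \frac{10557}{5 \left(-7\right)} = \frac{10557}{-35} = 10557 \left(- \frac{1}{35}\right) = - \frac{10557}{35}$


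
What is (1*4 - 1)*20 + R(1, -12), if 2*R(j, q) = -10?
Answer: 55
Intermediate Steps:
R(j, q) = -5 (R(j, q) = (1/2)*(-10) = -5)
(1*4 - 1)*20 + R(1, -12) = (1*4 - 1)*20 - 5 = (4 - 1)*20 - 5 = 3*20 - 5 = 60 - 5 = 55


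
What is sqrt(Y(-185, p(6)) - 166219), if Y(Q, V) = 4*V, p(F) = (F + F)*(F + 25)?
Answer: I*sqrt(164731) ≈ 405.87*I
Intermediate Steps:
p(F) = 2*F*(25 + F) (p(F) = (2*F)*(25 + F) = 2*F*(25 + F))
sqrt(Y(-185, p(6)) - 166219) = sqrt(4*(2*6*(25 + 6)) - 166219) = sqrt(4*(2*6*31) - 166219) = sqrt(4*372 - 166219) = sqrt(1488 - 166219) = sqrt(-164731) = I*sqrt(164731)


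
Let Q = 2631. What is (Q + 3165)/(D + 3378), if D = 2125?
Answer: 5796/5503 ≈ 1.0532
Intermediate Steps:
(Q + 3165)/(D + 3378) = (2631 + 3165)/(2125 + 3378) = 5796/5503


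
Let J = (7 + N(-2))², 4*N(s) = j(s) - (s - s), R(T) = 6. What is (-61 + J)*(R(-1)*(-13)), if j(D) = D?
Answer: 2925/2 ≈ 1462.5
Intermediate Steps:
N(s) = s/4 (N(s) = (s - (s - s))/4 = (s - 1*0)/4 = (s + 0)/4 = s/4)
J = 169/4 (J = (7 + (¼)*(-2))² = (7 - ½)² = (13/2)² = 169/4 ≈ 42.250)
(-61 + J)*(R(-1)*(-13)) = (-61 + 169/4)*(6*(-13)) = -75/4*(-78) = 2925/2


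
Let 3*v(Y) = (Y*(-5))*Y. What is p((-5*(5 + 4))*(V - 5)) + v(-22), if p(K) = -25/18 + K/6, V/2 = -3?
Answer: -6530/9 ≈ -725.56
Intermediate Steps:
V = -6 (V = 2*(-3) = -6)
v(Y) = -5*Y**2/3 (v(Y) = ((Y*(-5))*Y)/3 = ((-5*Y)*Y)/3 = (-5*Y**2)/3 = -5*Y**2/3)
p(K) = -25/18 + K/6 (p(K) = -25*1/18 + K*(1/6) = -25/18 + K/6)
p((-5*(5 + 4))*(V - 5)) + v(-22) = (-25/18 + ((-5*(5 + 4))*(-6 - 5))/6) - 5/3*(-22)**2 = (-25/18 + (-5*9*(-11))/6) - 5/3*484 = (-25/18 + (-45*(-11))/6) - 2420/3 = (-25/18 + (1/6)*495) - 2420/3 = (-25/18 + 165/2) - 2420/3 = 730/9 - 2420/3 = -6530/9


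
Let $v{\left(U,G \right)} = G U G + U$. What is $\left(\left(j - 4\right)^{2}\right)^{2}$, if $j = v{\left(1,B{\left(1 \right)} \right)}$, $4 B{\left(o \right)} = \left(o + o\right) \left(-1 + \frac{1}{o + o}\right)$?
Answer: $\frac{4879681}{65536} \approx 74.458$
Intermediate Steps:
$B{\left(o \right)} = \frac{o \left(-1 + \frac{1}{2 o}\right)}{2}$ ($B{\left(o \right)} = \frac{\left(o + o\right) \left(-1 + \frac{1}{o + o}\right)}{4} = \frac{2 o \left(-1 + \frac{1}{2 o}\right)}{4} = \frac{o \left(-1 + \frac{1}{2 o}\right)}{2}$)
$v{\left(U,G \right)} = U + U G^{2}$ ($v{\left(U,G \right)} = U G^{2} + U = U + U G^{2}$)
$j = \frac{17}{16}$ ($j = 1 \left(1 + \left(\frac{1}{4} - \frac{1}{2}\right)^{2}\right) = 1 \left(1 + \left(- \frac{1}{4}\right)^{2}\right) = 1 \left(1 + \frac{1}{16}\right) = 1 \cdot \frac{17}{16} = \frac{17}{16} \approx 1.0625$)
$\left(\left(j - 4\right)^{2}\right)^{2} = \left(\left(\frac{17}{16} - 4\right)^{2}\right)^{2} = \left(\left(- \frac{47}{16}\right)^{2}\right)^{2} = \left(\frac{2209}{256}\right)^{2} = \frac{4879681}{65536}$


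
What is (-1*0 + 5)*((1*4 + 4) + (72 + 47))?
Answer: 635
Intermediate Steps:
(-1*0 + 5)*((1*4 + 4) + (72 + 47)) = (0 + 5)*((4 + 4) + 119) = 5*(8 + 119) = 5*127 = 635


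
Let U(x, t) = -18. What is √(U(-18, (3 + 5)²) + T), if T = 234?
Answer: 6*√6 ≈ 14.697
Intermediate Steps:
√(U(-18, (3 + 5)²) + T) = √(-18 + 234) = √216 = 6*√6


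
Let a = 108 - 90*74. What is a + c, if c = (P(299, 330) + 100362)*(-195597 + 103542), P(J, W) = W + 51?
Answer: -9273903417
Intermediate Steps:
P(J, W) = 51 + W
c = -9273896865 (c = ((51 + 330) + 100362)*(-195597 + 103542) = (381 + 100362)*(-92055) = 100743*(-92055) = -9273896865)
a = -6552 (a = 108 - 6660 = -6552)
a + c = -6552 - 9273896865 = -9273903417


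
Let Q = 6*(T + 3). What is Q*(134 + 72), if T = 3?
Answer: 7416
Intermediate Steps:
Q = 36 (Q = 6*(3 + 3) = 6*6 = 36)
Q*(134 + 72) = 36*(134 + 72) = 36*206 = 7416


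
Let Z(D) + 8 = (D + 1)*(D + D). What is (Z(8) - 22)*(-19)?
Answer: -2166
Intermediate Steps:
Z(D) = -8 + 2*D*(1 + D) (Z(D) = -8 + (D + 1)*(D + D) = -8 + (1 + D)*(2*D) = -8 + 2*D*(1 + D))
(Z(8) - 22)*(-19) = ((-8 + 2*8 + 2*8²) - 22)*(-19) = ((-8 + 16 + 2*64) - 22)*(-19) = ((-8 + 16 + 128) - 22)*(-19) = (136 - 22)*(-19) = 114*(-19) = -2166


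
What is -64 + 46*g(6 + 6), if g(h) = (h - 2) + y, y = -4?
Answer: 212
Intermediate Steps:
g(h) = -6 + h (g(h) = (h - 2) - 4 = (-2 + h) - 4 = -6 + h)
-64 + 46*g(6 + 6) = -64 + 46*(-6 + (6 + 6)) = -64 + 46*(-6 + 12) = -64 + 46*6 = -64 + 276 = 212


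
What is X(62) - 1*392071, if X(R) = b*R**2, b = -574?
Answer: -2598527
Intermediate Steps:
X(R) = -574*R**2
X(62) - 1*392071 = -574*62**2 - 1*392071 = -574*3844 - 392071 = -2206456 - 392071 = -2598527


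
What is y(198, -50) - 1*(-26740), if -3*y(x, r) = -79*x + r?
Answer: 95912/3 ≈ 31971.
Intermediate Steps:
y(x, r) = -r/3 + 79*x/3 (y(x, r) = -(-79*x + r)/3 = -(r - 79*x)/3 = -r/3 + 79*x/3)
y(198, -50) - 1*(-26740) = (-⅓*(-50) + (79/3)*198) - 1*(-26740) = (50/3 + 5214) + 26740 = 15692/3 + 26740 = 95912/3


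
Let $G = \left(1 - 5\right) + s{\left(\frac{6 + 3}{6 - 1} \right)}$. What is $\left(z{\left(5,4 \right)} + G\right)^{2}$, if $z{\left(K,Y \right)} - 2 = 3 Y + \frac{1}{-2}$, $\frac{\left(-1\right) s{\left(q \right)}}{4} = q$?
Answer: $\frac{529}{100} \approx 5.29$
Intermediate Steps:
$s{\left(q \right)} = - 4 q$
$z{\left(K,Y \right)} = \frac{3}{2} + 3 Y$ ($z{\left(K,Y \right)} = 2 + \left(3 Y + \frac{1}{-2}\right) = 2 + \left(3 Y - \frac{1}{2}\right) = 2 + \left(- \frac{1}{2} + 3 Y\right) = \frac{3}{2} + 3 Y$)
$G = - \frac{56}{5}$ ($G = \left(1 - 5\right) - 4 \frac{6 + 3}{6 - 1} = -4 - 4 \cdot \frac{9}{5} = -4 - 4 \cdot 9 \cdot \frac{1}{5} = -4 - \frac{36}{5} = - \frac{56}{5} \approx -11.2$)
$\left(z{\left(5,4 \right)} + G\right)^{2} = \left(\left(\frac{3}{2} + 3 \cdot 4\right) - \frac{56}{5}\right)^{2} = \left(\left(\frac{3}{2} + 12\right) - \frac{56}{5}\right)^{2} = \left(\frac{27}{2} - \frac{56}{5}\right)^{2} = \left(\frac{23}{10}\right)^{2} = \frac{529}{100}$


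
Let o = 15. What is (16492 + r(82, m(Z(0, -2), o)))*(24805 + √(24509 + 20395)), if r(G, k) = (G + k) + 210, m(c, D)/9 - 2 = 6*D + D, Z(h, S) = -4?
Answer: 440214335 + 35494*√11226 ≈ 4.4398e+8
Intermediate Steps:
m(c, D) = 18 + 63*D (m(c, D) = 18 + 9*(6*D + D) = 18 + 9*(7*D) = 18 + 63*D)
r(G, k) = 210 + G + k
(16492 + r(82, m(Z(0, -2), o)))*(24805 + √(24509 + 20395)) = (16492 + (210 + 82 + (18 + 63*15)))*(24805 + √(24509 + 20395)) = (16492 + (210 + 82 + (18 + 945)))*(24805 + √44904) = (16492 + (210 + 82 + 963))*(24805 + 2*√11226) = (16492 + 1255)*(24805 + 2*√11226) = 17747*(24805 + 2*√11226) = 440214335 + 35494*√11226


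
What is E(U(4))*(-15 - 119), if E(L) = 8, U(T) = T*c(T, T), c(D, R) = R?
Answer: -1072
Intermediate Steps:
U(T) = T**2 (U(T) = T*T = T**2)
E(U(4))*(-15 - 119) = 8*(-15 - 119) = 8*(-134) = -1072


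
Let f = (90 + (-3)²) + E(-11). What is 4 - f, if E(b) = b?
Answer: -84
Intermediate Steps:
f = 88 (f = (90 + (-3)²) - 11 = (90 + 9) - 11 = 99 - 11 = 88)
4 - f = 4 - 1*88 = 4 - 88 = -84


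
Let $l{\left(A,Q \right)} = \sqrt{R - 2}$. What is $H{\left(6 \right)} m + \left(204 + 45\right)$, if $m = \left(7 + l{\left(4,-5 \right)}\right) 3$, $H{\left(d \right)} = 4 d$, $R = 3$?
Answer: $825$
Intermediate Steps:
$l{\left(A,Q \right)} = 1$ ($l{\left(A,Q \right)} = \sqrt{3 - 2} = \sqrt{1} = 1$)
$m = 24$ ($m = \left(7 + 1\right) 3 = 8 \cdot 3 = 24$)
$H{\left(6 \right)} m + \left(204 + 45\right) = 4 \cdot 6 \cdot 24 + \left(204 + 45\right) = 24 \cdot 24 + 249 = 576 + 249 = 825$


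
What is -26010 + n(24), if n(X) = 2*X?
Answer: -25962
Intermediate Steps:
-26010 + n(24) = -26010 + 2*24 = -26010 + 48 = -25962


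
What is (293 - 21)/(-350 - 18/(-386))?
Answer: -3088/3973 ≈ -0.77725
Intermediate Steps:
(293 - 21)/(-350 - 18/(-386)) = 272/(-350 - 18*(-1/386)) = 272/(-350 + 9/193) = 272/(-67541/193) = 272*(-193/67541) = -3088/3973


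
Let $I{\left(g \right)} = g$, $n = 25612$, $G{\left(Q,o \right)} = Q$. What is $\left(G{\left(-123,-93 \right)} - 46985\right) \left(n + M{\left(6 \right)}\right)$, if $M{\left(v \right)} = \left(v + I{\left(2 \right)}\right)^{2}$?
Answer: $-1209545008$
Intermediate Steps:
$M{\left(v \right)} = \left(2 + v\right)^{2}$ ($M{\left(v \right)} = \left(v + 2\right)^{2} = \left(2 + v\right)^{2}$)
$\left(G{\left(-123,-93 \right)} - 46985\right) \left(n + M{\left(6 \right)}\right) = \left(-123 - 46985\right) \left(25612 + \left(2 + 6\right)^{2}\right) = - 47108 \left(25612 + 8^{2}\right) = - 47108 \left(25612 + 64\right) = \left(-47108\right) 25676 = -1209545008$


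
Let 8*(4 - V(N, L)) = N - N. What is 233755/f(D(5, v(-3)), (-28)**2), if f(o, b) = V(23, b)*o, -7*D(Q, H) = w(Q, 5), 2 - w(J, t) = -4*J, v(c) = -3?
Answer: -1636285/88 ≈ -18594.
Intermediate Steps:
w(J, t) = 2 + 4*J (w(J, t) = 2 - (-4)*J = 2 + 4*J)
V(N, L) = 4 (V(N, L) = 4 - (N - N)/8 = 4 - 1/8*0 = 4 + 0 = 4)
D(Q, H) = -2/7 - 4*Q/7 (D(Q, H) = -(2 + 4*Q)/7 = -2/7 - 4*Q/7)
f(o, b) = 4*o
233755/f(D(5, v(-3)), (-28)**2) = 233755/((4*(-2/7 - 4/7*5))) = 233755/((4*(-2/7 - 20/7))) = 233755/((4*(-22/7))) = 233755/(-88/7) = 233755*(-7/88) = -1636285/88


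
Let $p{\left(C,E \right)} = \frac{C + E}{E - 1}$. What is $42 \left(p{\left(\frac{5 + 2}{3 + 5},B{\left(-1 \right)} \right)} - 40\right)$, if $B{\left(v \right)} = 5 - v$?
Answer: $- \frac{6489}{4} \approx -1622.3$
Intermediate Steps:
$p{\left(C,E \right)} = \frac{C + E}{-1 + E}$
$42 \left(p{\left(\frac{5 + 2}{3 + 5},B{\left(-1 \right)} \right)} - 40\right) = 42 \left(\frac{\frac{5 + 2}{3 + 5} + \left(5 - -1\right)}{-1 + \left(5 - -1\right)} - 40\right) = 42 \left(\frac{\frac{7}{8} + \left(5 + 1\right)}{-1 + \left(5 + 1\right)} - 40\right) = 42 \left(\frac{7 \cdot \frac{1}{8} + 6}{-1 + 6} - 40\right) = 42 \left(\frac{\frac{7}{8} + 6}{5} - 40\right) = 42 \left(\frac{1}{5} \cdot \frac{55}{8} - 40\right) = 42 \left(\frac{11}{8} - 40\right) = 42 \left(- \frac{309}{8}\right) = - \frac{6489}{4}$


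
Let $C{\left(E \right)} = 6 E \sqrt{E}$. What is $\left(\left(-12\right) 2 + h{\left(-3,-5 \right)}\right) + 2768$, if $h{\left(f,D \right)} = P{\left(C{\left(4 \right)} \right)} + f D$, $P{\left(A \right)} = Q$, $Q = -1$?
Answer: $2758$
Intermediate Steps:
$C{\left(E \right)} = 6 E^{\frac{3}{2}}$
$P{\left(A \right)} = -1$
$h{\left(f,D \right)} = -1 + D f$ ($h{\left(f,D \right)} = -1 + f D = -1 + D f$)
$\left(\left(-12\right) 2 + h{\left(-3,-5 \right)}\right) + 2768 = \left(\left(-12\right) 2 - -14\right) + 2768 = \left(-24 + \left(-1 + 15\right)\right) + 2768 = \left(-24 + 14\right) + 2768 = -10 + 2768 = 2758$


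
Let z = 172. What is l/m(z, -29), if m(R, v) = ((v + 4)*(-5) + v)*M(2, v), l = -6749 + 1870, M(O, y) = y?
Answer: 4879/2784 ≈ 1.7525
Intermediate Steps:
l = -4879
m(R, v) = v*(-20 - 4*v) (m(R, v) = ((v + 4)*(-5) + v)*v = ((4 + v)*(-5) + v)*v = ((-20 - 5*v) + v)*v = (-20 - 4*v)*v = v*(-20 - 4*v))
l/m(z, -29) = -4879*1/(116*(5 - 29)) = -4879/((-4*(-29)*(-24))) = -4879/(-2784) = -4879*(-1/2784) = 4879/2784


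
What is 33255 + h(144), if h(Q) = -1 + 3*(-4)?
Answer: 33242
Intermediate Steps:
h(Q) = -13 (h(Q) = -1 - 12 = -13)
33255 + h(144) = 33255 - 13 = 33242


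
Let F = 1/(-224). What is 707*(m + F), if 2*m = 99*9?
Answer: 10078891/32 ≈ 3.1497e+5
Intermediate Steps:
F = -1/224 ≈ -0.0044643
m = 891/2 (m = (99*9)/2 = (½)*891 = 891/2 ≈ 445.50)
707*(m + F) = 707*(891/2 - 1/224) = 707*(99791/224) = 10078891/32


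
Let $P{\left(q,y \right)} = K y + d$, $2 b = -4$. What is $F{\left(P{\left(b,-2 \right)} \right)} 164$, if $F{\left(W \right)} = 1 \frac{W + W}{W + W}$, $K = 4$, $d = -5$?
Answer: $164$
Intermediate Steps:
$b = -2$ ($b = \frac{1}{2} \left(-4\right) = -2$)
$P{\left(q,y \right)} = -5 + 4 y$ ($P{\left(q,y \right)} = 4 y - 5 = -5 + 4 y$)
$F{\left(W \right)} = 1$ ($F{\left(W \right)} = 1 \frac{2 W}{2 W} = 1 \cdot 2 W \frac{1}{2 W} = 1 \cdot 1 = 1$)
$F{\left(P{\left(b,-2 \right)} \right)} 164 = 1 \cdot 164 = 164$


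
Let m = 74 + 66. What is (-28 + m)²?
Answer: 12544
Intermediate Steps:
m = 140
(-28 + m)² = (-28 + 140)² = 112² = 12544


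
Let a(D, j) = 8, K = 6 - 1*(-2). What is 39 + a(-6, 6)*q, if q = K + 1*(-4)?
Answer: 71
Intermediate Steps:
K = 8 (K = 6 + 2 = 8)
q = 4 (q = 8 + 1*(-4) = 8 - 4 = 4)
39 + a(-6, 6)*q = 39 + 8*4 = 39 + 32 = 71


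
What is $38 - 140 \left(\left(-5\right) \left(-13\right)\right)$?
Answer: $-9062$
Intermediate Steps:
$38 - 140 \left(\left(-5\right) \left(-13\right)\right) = 38 - 9100 = -9062$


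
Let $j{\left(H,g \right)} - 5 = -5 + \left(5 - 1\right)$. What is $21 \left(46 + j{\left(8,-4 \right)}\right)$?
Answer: $1050$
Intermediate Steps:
$j{\left(H,g \right)} = 4$ ($j{\left(H,g \right)} = 5 + \left(-5 + \left(5 - 1\right)\right) = 5 + \left(-5 + 4\right) = 5 - 1 = 4$)
$21 \left(46 + j{\left(8,-4 \right)}\right) = 21 \left(46 + 4\right) = 21 \cdot 50 = 1050$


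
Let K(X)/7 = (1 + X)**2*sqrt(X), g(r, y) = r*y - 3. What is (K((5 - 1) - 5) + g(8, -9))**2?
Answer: 5625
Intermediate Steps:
g(r, y) = -3 + r*y
K(X) = 7*sqrt(X)*(1 + X)**2 (K(X) = 7*((1 + X)**2*sqrt(X)) = 7*(sqrt(X)*(1 + X)**2) = 7*sqrt(X)*(1 + X)**2)
(K((5 - 1) - 5) + g(8, -9))**2 = (7*sqrt((5 - 1) - 5)*(1 + ((5 - 1) - 5))**2 + (-3 + 8*(-9)))**2 = (7*sqrt(4 - 5)*(1 + (4 - 5))**2 + (-3 - 72))**2 = (7*sqrt(-1)*(1 - 1)**2 - 75)**2 = (7*I*0**2 - 75)**2 = (7*I*0 - 75)**2 = (0 - 75)**2 = (-75)**2 = 5625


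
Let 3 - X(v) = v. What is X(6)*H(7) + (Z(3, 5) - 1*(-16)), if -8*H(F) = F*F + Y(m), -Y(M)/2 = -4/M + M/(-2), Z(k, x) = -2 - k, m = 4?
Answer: 253/8 ≈ 31.625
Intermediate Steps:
X(v) = 3 - v
Y(M) = M + 8/M (Y(M) = -2*(-4/M + M/(-2)) = -2*(-4/M + M*(-1/2)) = -2*(-4/M - M/2) = M + 8/M)
H(F) = -3/4 - F**2/8 (H(F) = -(F*F + (4 + 8/4))/8 = -(F**2 + (4 + 8*(1/4)))/8 = -(F**2 + (4 + 2))/8 = -(F**2 + 6)/8 = -(6 + F**2)/8 = -3/4 - F**2/8)
X(6)*H(7) + (Z(3, 5) - 1*(-16)) = (3 - 1*6)*(-3/4 - 1/8*7**2) + ((-2 - 1*3) - 1*(-16)) = (3 - 6)*(-3/4 - 1/8*49) + ((-2 - 3) + 16) = -3*(-3/4 - 49/8) + (-5 + 16) = -3*(-55/8) + 11 = 165/8 + 11 = 253/8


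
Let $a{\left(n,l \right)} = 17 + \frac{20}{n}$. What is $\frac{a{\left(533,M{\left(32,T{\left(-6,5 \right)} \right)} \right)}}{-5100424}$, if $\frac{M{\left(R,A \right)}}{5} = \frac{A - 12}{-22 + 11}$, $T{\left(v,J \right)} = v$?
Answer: $- \frac{9081}{2718525992} \approx -3.3404 \cdot 10^{-6}$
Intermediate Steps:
$M{\left(R,A \right)} = \frac{60}{11} - \frac{5 A}{11}$ ($M{\left(R,A \right)} = 5 \frac{A - 12}{-22 + 11} = 5 \frac{-12 + A}{-11} = 5 \left(-12 + A\right) \left(- \frac{1}{11}\right) = 5 \left(\frac{12}{11} - \frac{A}{11}\right) = \frac{60}{11} - \frac{5 A}{11}$)
$\frac{a{\left(533,M{\left(32,T{\left(-6,5 \right)} \right)} \right)}}{-5100424} = \frac{17 + \frac{20}{533}}{-5100424} = \left(17 + 20 \cdot \frac{1}{533}\right) \left(- \frac{1}{5100424}\right) = \left(17 + \frac{20}{533}\right) \left(- \frac{1}{5100424}\right) = \frac{9081}{533} \left(- \frac{1}{5100424}\right) = - \frac{9081}{2718525992}$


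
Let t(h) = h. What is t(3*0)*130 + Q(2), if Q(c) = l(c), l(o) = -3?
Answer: -3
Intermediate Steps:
Q(c) = -3
t(3*0)*130 + Q(2) = (3*0)*130 - 3 = 0*130 - 3 = 0 - 3 = -3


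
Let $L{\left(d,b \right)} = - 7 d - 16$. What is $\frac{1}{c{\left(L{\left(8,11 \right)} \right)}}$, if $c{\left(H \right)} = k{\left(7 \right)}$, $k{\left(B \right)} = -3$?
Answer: $- \frac{1}{3} \approx -0.33333$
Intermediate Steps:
$L{\left(d,b \right)} = -16 - 7 d$
$c{\left(H \right)} = -3$
$\frac{1}{c{\left(L{\left(8,11 \right)} \right)}} = \frac{1}{-3} = - \frac{1}{3}$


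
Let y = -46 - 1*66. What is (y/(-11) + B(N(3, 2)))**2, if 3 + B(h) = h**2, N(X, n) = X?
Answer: 31684/121 ≈ 261.85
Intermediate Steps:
y = -112 (y = -46 - 66 = -112)
B(h) = -3 + h**2
(y/(-11) + B(N(3, 2)))**2 = (-112/(-11) + (-3 + 3**2))**2 = (-112*(-1/11) + (-3 + 9))**2 = (112/11 + 6)**2 = (178/11)**2 = 31684/121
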